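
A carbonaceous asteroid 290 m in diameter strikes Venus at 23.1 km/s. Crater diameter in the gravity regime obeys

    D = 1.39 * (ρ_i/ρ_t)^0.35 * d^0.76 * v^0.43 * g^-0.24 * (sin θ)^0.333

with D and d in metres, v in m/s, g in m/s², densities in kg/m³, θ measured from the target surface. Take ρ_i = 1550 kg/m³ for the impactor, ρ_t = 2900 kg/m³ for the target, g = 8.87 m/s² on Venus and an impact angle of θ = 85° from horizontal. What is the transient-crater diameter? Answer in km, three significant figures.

D ≈ 3.69 km

In SI units: v = 23100 m/s.
(ρ_i/ρ_t)^0.35 = (1550/2900)^0.35 = 0.8031
d^0.76 = 290^0.76 = 74.37
v^0.43 = 23100^0.43 = 75.22
g^-0.24 = 8.87^-0.24 = 0.5922
(sin 85°)^0.333 = 0.9962^0.333 = 0.9987
D = 1.39 × 0.8031 × 74.37 × 75.22 × 0.5922 × 0.9987 = 3693 m
   = 3.693 km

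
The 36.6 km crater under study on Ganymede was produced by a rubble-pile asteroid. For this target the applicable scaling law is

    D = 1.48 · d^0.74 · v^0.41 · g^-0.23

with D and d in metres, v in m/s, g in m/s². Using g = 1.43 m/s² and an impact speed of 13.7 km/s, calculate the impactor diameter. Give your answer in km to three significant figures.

d ≈ 4.93 km

Rearranging for d: d = [D / (1.48 · 13700^0.41 · 1.43^-0.23)]^(1/0.74).
D = 36600 m.
13700^0.41 = 49.67
1.43^-0.23 = 0.9210
Denominator = 1.48 × 49.67 × 0.9210 = 67.70
D / 67.70 = 36600 / 67.70 = 540.6
d = 540.6^(1/0.74) = 540.6^1.3514 = 4934 m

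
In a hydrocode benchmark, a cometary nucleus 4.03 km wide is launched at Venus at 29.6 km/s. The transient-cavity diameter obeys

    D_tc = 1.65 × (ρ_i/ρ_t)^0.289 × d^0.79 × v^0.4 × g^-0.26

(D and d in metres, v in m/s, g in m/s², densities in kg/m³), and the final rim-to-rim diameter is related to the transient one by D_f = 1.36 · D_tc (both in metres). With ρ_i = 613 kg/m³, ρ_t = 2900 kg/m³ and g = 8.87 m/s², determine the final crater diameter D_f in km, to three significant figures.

D_f ≈ 35.2 km

In SI: d = 4030 m, v = 29600 m/s.
(ρ_i/ρ_t)^0.289 = (613/2900)^0.289 = 0.6382
d^0.79 = 4030^0.79 = 705.0
v^0.4 = 29600^0.4 = 61.45
g^-0.26 = 8.87^-0.26 = 0.5669
D_tc = 1.65 × 0.6382 × 705.0 × 61.45 × 0.5669 = 25860 m
D_f = 1.36 × 25860 = 35170 m
     = 35.17 km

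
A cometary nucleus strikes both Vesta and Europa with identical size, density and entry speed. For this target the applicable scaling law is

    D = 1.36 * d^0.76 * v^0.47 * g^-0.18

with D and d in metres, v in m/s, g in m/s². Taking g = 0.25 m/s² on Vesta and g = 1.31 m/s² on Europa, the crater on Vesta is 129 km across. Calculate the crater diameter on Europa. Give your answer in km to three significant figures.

All impactor-dependent factors cancel in the ratio, leaving D_Europa/D_Vesta = (g_Europa/g_Vesta)^-0.18.
(1.31/0.25)^-0.18 = 5.240^-0.18 = 0.7422
D_Europa = 0.7422 × 129 km = 95.7 km

D ≈ 95.7 km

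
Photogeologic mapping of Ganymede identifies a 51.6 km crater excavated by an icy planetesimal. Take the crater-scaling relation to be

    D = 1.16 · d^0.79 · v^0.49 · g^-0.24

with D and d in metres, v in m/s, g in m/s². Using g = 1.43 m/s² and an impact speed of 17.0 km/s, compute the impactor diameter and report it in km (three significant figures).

Rearranging for d: d = [D / (1.16 · 17000^0.49 · 1.43^-0.24)]^(1/0.79).
D = 51600 m.
17000^0.49 = 118.3
1.43^-0.24 = 0.9177
Denominator = 1.16 × 118.3 × 0.9177 = 125.9
D / 125.9 = 51600 / 125.9 = 409.8
d = 409.8^(1/0.79) = 409.8^1.2658 = 2028 m

d ≈ 2.03 km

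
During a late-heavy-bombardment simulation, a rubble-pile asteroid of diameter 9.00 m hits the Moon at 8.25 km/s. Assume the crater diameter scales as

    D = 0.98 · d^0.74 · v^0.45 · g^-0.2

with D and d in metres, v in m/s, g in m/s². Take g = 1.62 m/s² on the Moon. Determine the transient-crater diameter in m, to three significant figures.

In SI units: v = 8250 m/s.
d^0.74 = 9^0.74 = 5.083
v^0.45 = 8250^0.45 = 57.86
g^-0.2 = 1.62^-0.2 = 0.9080
D = 0.98 × 5.083 × 57.86 × 0.9080 = 261.7 m

D ≈ 262 m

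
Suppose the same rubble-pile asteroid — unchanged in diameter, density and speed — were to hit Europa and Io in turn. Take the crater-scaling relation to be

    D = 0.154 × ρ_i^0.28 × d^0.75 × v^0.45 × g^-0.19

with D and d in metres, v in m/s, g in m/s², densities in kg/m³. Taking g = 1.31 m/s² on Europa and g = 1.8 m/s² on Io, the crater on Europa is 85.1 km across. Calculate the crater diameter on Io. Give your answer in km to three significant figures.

All impactor-dependent factors cancel in the ratio, leaving D_Io/D_Europa = (g_Io/g_Europa)^-0.19.
(1.8/1.31)^-0.19 = 1.374^-0.19 = 0.9414
D_Io = 0.9414 × 85.1 km = 80.1 km

D ≈ 80.1 km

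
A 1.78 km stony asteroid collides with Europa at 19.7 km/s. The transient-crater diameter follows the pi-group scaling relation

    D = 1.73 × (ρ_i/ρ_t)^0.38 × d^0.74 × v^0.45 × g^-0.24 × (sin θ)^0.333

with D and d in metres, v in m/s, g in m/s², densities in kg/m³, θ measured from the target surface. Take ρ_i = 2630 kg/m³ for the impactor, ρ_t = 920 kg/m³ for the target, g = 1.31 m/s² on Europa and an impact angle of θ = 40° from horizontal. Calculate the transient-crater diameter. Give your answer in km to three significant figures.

D ≈ 45.4 km

In SI units: d = 1780 m, v = 19700 m/s.
(ρ_i/ρ_t)^0.38 = (2630/920)^0.38 = 1.491
d^0.74 = 1780^0.74 = 254.3
v^0.45 = 19700^0.45 = 85.61
g^-0.24 = 1.31^-0.24 = 0.9372
(sin 40°)^0.333 = 0.6428^0.333 = 0.8632
D = 1.73 × 1.491 × 254.3 × 85.61 × 0.9372 × 0.8632 = 45430 m
   = 45.43 km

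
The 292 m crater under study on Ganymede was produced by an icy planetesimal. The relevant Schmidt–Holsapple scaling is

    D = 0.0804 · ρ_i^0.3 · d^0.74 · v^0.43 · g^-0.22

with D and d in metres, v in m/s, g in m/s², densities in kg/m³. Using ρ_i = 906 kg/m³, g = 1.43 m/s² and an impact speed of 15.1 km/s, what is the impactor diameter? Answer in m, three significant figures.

Rearranging for d: d = [D / (0.0804 · 906^0.3 · 15100^0.43 · 1.43^-0.22)]^(1/0.74).
906^0.3 = 7.711
15100^0.43 = 62.66
1.43^-0.22 = 0.9243
Denominator = 0.0804 × 7.711 × 62.66 × 0.9243 = 35.91
D / 35.91 = 292 / 35.91 = 8.131
d = 8.131^(1/0.74) = 8.131^1.3514 = 16.98 m

d ≈ 17.0 m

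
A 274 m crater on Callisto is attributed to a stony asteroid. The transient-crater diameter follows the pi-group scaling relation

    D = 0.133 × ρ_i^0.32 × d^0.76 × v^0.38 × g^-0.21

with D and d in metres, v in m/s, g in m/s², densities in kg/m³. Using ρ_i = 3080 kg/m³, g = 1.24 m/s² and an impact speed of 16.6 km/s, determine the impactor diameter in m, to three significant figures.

d ≈ 6.42 m

Rearranging for d: d = [D / (0.133 · 3080^0.32 · 16600^0.38 · 1.24^-0.21)]^(1/0.76).
3080^0.32 = 13.07
16600^0.38 = 40.15
1.24^-0.21 = 0.9558
Denominator = 0.133 × 13.07 × 40.15 × 0.9558 = 66.71
D / 66.71 = 274 / 66.71 = 4.107
d = 4.107^(1/0.76) = 4.107^1.3158 = 6.416 m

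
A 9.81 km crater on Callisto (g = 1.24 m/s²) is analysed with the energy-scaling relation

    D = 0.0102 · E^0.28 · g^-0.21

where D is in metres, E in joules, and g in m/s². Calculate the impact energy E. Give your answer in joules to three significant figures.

Rearranging: E = [D / (0.0102 · g^-0.21)]^(1/0.28).
D = 9810 m.
g^-0.21 = 1.24^-0.21 = 0.9558
D / (0.0102 × 0.9558) = 9810 / (9.749 × 10^-3) = 1.006 × 10^6
E = (1.006 × 10^6)^3.5714 = 2.740 × 10^21 J

E ≈ 2.74 × 10^21 J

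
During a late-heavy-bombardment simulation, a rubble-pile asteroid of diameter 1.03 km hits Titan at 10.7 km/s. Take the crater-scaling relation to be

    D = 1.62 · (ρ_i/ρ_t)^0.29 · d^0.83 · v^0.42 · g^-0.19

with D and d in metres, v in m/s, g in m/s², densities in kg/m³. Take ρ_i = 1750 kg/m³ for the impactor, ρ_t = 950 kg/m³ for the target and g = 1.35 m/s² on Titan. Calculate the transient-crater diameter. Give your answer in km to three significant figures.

D ≈ 28.5 km

In SI units: d = 1030 m, v = 10700 m/s.
(ρ_i/ρ_t)^0.29 = (1750/950)^0.29 = 1.194
d^0.83 = 1030^0.83 = 316.7
v^0.42 = 10700^0.42 = 49.24
g^-0.19 = 1.35^-0.19 = 0.9446
D = 1.62 × 1.194 × 316.7 × 49.24 × 0.9446 = 28493 m
   = 28.49 km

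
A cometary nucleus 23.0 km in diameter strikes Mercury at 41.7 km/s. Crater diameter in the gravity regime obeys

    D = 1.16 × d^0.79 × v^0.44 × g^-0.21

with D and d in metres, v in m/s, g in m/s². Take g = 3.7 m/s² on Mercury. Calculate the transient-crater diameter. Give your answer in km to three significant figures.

D ≈ 265 km

In SI units: d = 23000 m, v = 41700 m/s.
d^0.79 = 23000^0.79 = 2791
v^0.44 = 41700^0.44 = 107.9
g^-0.21 = 3.7^-0.21 = 0.7598
D = 1.16 × 2791 × 107.9 × 0.7598 = 2.654 × 10^5 m
   = 265.4 km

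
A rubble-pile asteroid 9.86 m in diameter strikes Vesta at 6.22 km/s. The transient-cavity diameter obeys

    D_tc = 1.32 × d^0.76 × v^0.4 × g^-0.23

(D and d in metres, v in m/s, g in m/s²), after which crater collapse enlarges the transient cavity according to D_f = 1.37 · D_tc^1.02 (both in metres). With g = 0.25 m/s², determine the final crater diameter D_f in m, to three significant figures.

D_f ≈ 524 m

v = 6220 m/s.
d^0.76 = 9.86^0.76 = 5.693
v^0.4 = 6220^0.4 = 32.92
g^-0.23 = 0.25^-0.23 = 1.376
D_tc = 1.32 × 5.693 × 32.92 × 1.376 = 340.4 m
D_f = 1.37 × (340.4)^1.02 = 524.0 m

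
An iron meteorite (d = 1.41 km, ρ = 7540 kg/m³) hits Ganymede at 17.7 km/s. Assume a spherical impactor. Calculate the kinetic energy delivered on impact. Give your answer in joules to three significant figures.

d = 1410 m; v = 17700 m/s.
Mass m = (π/6) ρ d³ = (π/6) × 7540 × (1410)³ = 1.107 × 10^13 kg
E = ½ m v² = 0.5 × 1.107 × 10^13 × (17700)² = 1.734 × 10^21 J

E ≈ 1.73 × 10^21 J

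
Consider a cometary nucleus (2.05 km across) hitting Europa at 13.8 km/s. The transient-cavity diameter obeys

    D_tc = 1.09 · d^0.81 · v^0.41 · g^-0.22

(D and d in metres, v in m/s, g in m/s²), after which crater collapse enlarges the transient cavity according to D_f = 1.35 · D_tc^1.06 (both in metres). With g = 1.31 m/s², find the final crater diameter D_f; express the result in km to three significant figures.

In SI: d = 2050 m, v = 13800 m/s.
d^0.81 = 2050^0.81 = 481.4
v^0.41 = 13800^0.41 = 49.81
g^-0.22 = 1.31^-0.22 = 0.9423
D_tc = 1.09 × 481.4 × 49.81 × 0.9423 = 24630 m
D_f = 1.35 × (24630)^1.06 = 60994 m
     = 60.99 km

D_f ≈ 61.0 km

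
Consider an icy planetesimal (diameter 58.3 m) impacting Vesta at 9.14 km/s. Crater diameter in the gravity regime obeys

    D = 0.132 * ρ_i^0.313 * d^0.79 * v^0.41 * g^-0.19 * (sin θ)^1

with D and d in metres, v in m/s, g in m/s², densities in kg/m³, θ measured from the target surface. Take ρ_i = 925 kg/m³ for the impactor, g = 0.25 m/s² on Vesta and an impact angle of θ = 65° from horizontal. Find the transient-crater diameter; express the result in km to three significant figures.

In SI units: v = 9140 m/s.
ρ_i^0.313 = 925^0.313 = 8.480
d^0.79 = 58.3^0.79 = 24.82
v^0.41 = 9140^0.41 = 42.07
g^-0.19 = 0.25^-0.19 = 1.301
(sin 65°)^1 = 0.9063^1 = 0.9063
D = 0.132 × 8.480 × 24.82 × 42.07 × 1.301 × 0.9063 = 1378 m
   = 1.378 km

D ≈ 1.38 km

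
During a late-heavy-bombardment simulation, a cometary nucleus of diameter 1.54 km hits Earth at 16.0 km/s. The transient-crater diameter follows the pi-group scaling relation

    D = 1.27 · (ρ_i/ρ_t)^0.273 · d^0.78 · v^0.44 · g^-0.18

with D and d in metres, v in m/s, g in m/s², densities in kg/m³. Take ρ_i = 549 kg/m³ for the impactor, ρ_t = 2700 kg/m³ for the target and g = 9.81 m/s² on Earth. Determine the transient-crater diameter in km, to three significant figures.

In SI units: d = 1540 m, v = 16000 m/s.
(ρ_i/ρ_t)^0.273 = (549/2700)^0.273 = 0.6474
d^0.78 = 1540^0.78 = 306.4
v^0.44 = 16000^0.44 = 70.76
g^-0.18 = 9.81^-0.18 = 0.6630
D = 1.27 × 0.6474 × 306.4 × 70.76 × 0.6630 = 11819 m
   = 11.82 km

D ≈ 11.8 km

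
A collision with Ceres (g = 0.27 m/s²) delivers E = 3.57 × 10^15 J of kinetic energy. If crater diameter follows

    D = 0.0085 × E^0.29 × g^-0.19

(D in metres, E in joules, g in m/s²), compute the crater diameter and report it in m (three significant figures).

E^0.29 = (3.57 × 10^15)^0.29 = 3.238 × 10^4
g^-0.19 = 0.27^-0.19 = 1.282
D = 0.0085 × 3.238 × 10^4 × 1.282 = 352.8 m

D ≈ 353 m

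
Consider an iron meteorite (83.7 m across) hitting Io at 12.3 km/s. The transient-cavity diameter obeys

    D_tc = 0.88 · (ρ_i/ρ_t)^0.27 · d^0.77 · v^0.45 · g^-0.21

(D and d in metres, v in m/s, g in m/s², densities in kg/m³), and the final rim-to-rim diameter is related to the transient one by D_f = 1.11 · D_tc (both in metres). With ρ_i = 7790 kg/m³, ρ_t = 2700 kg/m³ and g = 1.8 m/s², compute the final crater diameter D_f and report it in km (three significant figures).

D_f ≈ 2.41 km

v = 12300 m/s.
(ρ_i/ρ_t)^0.27 = (7790/2700)^0.27 = 1.331
d^0.77 = 83.7^0.77 = 30.23
v^0.45 = 12300^0.45 = 69.26
g^-0.21 = 1.8^-0.21 = 0.8839
D_tc = 0.88 × 1.331 × 30.23 × 69.26 × 0.8839 = 2168 m
D_f = 1.11 × 2168 = 2406 m
     = 2.406 km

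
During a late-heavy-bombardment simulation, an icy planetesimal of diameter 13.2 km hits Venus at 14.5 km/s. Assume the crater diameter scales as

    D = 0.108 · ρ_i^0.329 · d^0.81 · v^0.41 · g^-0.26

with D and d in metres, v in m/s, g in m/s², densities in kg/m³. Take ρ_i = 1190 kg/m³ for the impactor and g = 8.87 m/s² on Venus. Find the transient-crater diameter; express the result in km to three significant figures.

In SI units: d = 13200 m, v = 14500 m/s.
ρ_i^0.329 = 1190^0.329 = 10.28
d^0.81 = 13200^0.81 = 2176
v^0.41 = 14500^0.41 = 50.83
g^-0.26 = 8.87^-0.26 = 0.5669
D = 0.108 × 10.28 × 2176 × 50.83 × 0.5669 = 69615 m
   = 69.61 km

D ≈ 69.6 km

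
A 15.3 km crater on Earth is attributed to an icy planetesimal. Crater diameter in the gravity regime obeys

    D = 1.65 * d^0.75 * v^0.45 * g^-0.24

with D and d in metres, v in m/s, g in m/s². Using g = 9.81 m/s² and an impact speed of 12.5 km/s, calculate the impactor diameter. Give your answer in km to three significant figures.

d ≈ 1.41 km

Rearranging for d: d = [D / (1.65 · 12500^0.45 · 9.81^-0.24)]^(1/0.75).
D = 15300 m.
12500^0.45 = 69.76
9.81^-0.24 = 0.5781
Denominator = 1.65 × 69.76 × 0.5781 = 66.54
D / 66.54 = 15300 / 66.54 = 229.9
d = 229.9^(1/0.75) = 229.9^1.3333 = 1408 m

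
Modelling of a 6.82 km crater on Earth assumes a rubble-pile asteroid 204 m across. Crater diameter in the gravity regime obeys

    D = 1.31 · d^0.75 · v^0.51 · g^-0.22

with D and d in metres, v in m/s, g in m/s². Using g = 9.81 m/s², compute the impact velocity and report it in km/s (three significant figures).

v ≈ 20.8 km/s

Rearranging for v: v = [D / (1.31 · 204^0.75 · 9.81^-0.22)]^(1/0.51).
D = 6820 m.
204^0.75 = 53.98
9.81^-0.22 = 0.6051
Denominator = 1.31 × 53.98 × 0.6051 = 42.79
D / 42.79 = 6820 / 42.79 = 159.4
v = 159.4^(1/0.51) = 159.4^1.9608 = 20828 m/s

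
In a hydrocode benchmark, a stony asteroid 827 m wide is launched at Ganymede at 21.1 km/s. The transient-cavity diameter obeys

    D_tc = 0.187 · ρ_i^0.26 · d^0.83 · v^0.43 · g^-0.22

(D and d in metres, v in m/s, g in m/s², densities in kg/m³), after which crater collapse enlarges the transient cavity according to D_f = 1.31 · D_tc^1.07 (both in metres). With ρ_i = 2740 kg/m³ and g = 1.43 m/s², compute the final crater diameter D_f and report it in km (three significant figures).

D_f ≈ 69.0 km

v = 21100 m/s.
ρ_i^0.26 = 2740^0.26 = 7.831
d^0.83 = 827^0.83 = 264.0
v^0.43 = 21100^0.43 = 72.35
g^-0.22 = 1.43^-0.22 = 0.9243
D_tc = 0.187 × 7.831 × 264.0 × 72.35 × 0.9243 = 25850 m
D_f = 1.31 × (25850)^1.07 = 68961 m
     = 68.96 km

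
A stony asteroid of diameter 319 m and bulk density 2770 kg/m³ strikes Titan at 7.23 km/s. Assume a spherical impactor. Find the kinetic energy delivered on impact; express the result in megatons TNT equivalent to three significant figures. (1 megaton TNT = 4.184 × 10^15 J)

v = 7230 m/s.
Mass m = (π/6) ρ d³ = (π/6) × 2770 × (319)³ = 4.708 × 10^10 kg
E = ½ m v² = 0.5 × 4.708 × 10^10 × (7230)² = 1.231 × 10^18 J
   = 1.231 × 10^18 / 4.184×10^15 = 294.2 Mt

E ≈ 294 Mt TNT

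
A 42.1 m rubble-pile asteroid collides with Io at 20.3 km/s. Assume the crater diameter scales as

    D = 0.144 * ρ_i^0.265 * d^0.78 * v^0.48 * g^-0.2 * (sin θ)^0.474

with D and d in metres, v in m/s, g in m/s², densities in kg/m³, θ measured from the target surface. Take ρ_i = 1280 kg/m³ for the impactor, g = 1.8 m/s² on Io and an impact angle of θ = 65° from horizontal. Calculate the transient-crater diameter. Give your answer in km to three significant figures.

D ≈ 1.76 km

In SI units: v = 20300 m/s.
ρ_i^0.265 = 1280^0.265 = 6.659
d^0.78 = 42.1^0.78 = 18.49
v^0.48 = 20300^0.48 = 116.8
g^-0.2 = 1.8^-0.2 = 0.8891
(sin 65°)^0.474 = 0.9063^0.474 = 0.9544
D = 0.144 × 6.659 × 18.49 × 116.8 × 0.8891 × 0.9544 = 1757 m
   = 1.757 km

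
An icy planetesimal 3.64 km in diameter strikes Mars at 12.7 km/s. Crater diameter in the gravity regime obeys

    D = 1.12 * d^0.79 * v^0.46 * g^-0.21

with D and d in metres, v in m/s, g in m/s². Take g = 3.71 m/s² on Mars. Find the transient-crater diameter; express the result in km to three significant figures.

In SI units: d = 3640 m, v = 12700 m/s.
d^0.79 = 3640^0.79 = 650.5
v^0.46 = 12700^0.46 = 77.22
g^-0.21 = 3.71^-0.21 = 0.7593
D = 1.12 × 650.5 × 77.22 × 0.7593 = 42718 m
   = 42.72 km

D ≈ 42.7 km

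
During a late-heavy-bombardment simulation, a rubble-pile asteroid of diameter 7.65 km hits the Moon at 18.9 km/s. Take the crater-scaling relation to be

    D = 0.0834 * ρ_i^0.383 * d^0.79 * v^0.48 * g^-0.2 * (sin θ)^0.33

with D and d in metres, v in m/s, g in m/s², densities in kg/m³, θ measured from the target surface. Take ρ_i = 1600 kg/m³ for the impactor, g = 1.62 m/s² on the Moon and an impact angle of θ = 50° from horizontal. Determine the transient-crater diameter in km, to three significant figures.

D ≈ 155 km

In SI units: d = 7650 m, v = 18900 m/s.
ρ_i^0.383 = 1600^0.383 = 16.87
d^0.79 = 7650^0.79 = 1170
v^0.48 = 18900^0.48 = 112.9
g^-0.2 = 1.62^-0.2 = 0.9080
(sin 50°)^0.33 = 0.7660^0.33 = 0.9158
D = 0.0834 × 16.87 × 1170 × 112.9 × 0.9080 × 0.9158 = 1.545 × 10^5 m
   = 154.5 km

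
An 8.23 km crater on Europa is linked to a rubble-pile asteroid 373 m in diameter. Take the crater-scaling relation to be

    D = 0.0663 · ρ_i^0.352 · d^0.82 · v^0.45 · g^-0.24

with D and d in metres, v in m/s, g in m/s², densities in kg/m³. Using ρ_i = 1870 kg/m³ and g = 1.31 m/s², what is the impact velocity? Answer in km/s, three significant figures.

Rearranging for v: v = [D / (0.0663 · 1870^0.352 · 373^0.82 · 1.31^-0.24)]^(1/0.45).
D = 8230 m.
1870^0.352 = 14.18
373^0.82 = 128.5
1.31^-0.24 = 0.9372
Denominator = 0.0663 × 14.18 × 128.5 × 0.9372 = 113.2
D / 113.2 = 8230 / 113.2 = 72.70
v = 72.70^(1/0.45) = 72.70^2.2222 = 13699 m/s

v ≈ 13.7 km/s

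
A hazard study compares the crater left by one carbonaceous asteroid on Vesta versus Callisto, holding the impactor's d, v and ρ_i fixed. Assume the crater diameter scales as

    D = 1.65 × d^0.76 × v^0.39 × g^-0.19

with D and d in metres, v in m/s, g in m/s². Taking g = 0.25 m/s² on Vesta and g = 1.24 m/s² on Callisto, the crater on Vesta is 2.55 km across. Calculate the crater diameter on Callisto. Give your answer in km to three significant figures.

All impactor-dependent factors cancel in the ratio, leaving D_Callisto/D_Vesta = (g_Callisto/g_Vesta)^-0.19.
(1.24/0.25)^-0.19 = 4.960^-0.19 = 0.7377
D_Callisto = 0.7377 × 2.55 km = 1.88 km

D ≈ 1.88 km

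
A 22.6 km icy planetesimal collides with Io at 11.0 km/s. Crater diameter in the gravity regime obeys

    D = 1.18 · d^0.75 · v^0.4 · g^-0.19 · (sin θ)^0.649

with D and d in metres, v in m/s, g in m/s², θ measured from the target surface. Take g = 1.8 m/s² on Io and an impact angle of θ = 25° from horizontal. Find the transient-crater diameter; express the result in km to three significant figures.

In SI units: d = 22600 m, v = 11000 m/s.
d^0.75 = 22600^0.75 = 1843
v^0.4 = 11000^0.4 = 41.36
g^-0.19 = 1.8^-0.19 = 0.8943
(sin 25°)^0.649 = 0.4226^0.649 = 0.5718
D = 1.18 × 1843 × 41.36 × 0.8943 × 0.5718 = 45995 m
   = 46.00 km

D ≈ 46.0 km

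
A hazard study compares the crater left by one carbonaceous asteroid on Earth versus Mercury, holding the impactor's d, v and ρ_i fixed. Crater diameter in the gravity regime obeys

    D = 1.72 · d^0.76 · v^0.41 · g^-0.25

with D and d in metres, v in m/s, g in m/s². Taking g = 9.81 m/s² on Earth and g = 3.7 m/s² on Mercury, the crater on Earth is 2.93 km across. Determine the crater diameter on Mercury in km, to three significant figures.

All impactor-dependent factors cancel in the ratio, leaving D_Mercury/D_Earth = (g_Mercury/g_Earth)^-0.25.
(3.7/9.81)^-0.25 = 0.3772^-0.25 = 1.276
D_Mercury = 1.276 × 2.93 km = 3.74 km

D ≈ 3.74 km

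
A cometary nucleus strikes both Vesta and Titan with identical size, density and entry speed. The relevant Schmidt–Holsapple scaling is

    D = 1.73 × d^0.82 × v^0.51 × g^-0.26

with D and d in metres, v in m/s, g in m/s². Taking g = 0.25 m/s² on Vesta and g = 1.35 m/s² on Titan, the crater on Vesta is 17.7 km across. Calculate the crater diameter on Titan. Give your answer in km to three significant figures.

All impactor-dependent factors cancel in the ratio, leaving D_Titan/D_Vesta = (g_Titan/g_Vesta)^-0.26.
(1.35/0.25)^-0.26 = 5.400^-0.26 = 0.6450
D_Titan = 0.6450 × 17.7 km = 11.4 km

D ≈ 11.4 km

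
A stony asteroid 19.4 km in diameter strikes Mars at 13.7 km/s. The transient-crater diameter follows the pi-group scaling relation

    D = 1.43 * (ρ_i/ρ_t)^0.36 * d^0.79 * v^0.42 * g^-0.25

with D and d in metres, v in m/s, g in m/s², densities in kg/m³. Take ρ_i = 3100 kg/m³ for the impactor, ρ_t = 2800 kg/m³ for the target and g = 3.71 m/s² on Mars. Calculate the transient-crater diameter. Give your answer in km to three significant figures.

In SI units: d = 19400 m, v = 13700 m/s.
(ρ_i/ρ_t)^0.36 = (3100/2800)^0.36 = 1.037
d^0.79 = 19400^0.79 = 2440
v^0.42 = 13700^0.42 = 54.63
g^-0.25 = 3.71^-0.25 = 0.7205
D = 1.43 × 1.037 × 2440 × 54.63 × 0.7205 = 1.424 × 10^5 m
   = 142.4 km

D ≈ 142 km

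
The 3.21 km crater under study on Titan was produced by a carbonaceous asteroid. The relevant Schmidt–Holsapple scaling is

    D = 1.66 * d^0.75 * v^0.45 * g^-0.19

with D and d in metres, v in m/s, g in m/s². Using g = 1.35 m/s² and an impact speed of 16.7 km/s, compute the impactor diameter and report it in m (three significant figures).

d ≈ 76.1 m

Rearranging for d: d = [D / (1.66 · 16700^0.45 · 1.35^-0.19)]^(1/0.75).
D = 3210 m.
16700^0.45 = 79.47
1.35^-0.19 = 0.9446
Denominator = 1.66 × 79.47 × 0.9446 = 124.6
D / 124.6 = 3210 / 124.6 = 25.76
d = 25.76^(1/0.75) = 25.76^1.3333 = 76.07 m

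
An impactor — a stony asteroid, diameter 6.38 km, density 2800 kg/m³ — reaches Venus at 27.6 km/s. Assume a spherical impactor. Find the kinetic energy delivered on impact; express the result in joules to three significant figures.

E ≈ 1.45 × 10^23 J

d = 6380 m; v = 27600 m/s.
Mass m = (π/6) ρ d³ = (π/6) × 2800 × (6380)³ = 3.807 × 10^14 kg
E = ½ m v² = 0.5 × 3.807 × 10^14 × (27600)² = 1.450 × 10^23 J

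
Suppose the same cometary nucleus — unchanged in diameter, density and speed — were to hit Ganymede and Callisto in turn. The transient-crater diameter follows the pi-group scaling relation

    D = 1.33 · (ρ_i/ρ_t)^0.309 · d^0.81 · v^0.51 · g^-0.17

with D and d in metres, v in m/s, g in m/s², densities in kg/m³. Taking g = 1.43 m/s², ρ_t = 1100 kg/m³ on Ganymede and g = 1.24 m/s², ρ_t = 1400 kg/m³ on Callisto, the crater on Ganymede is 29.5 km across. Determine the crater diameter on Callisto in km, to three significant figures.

D ≈ 28.1 km

The impactor-only factors (d, v, ρ_i) cancel in the ratio, leaving D_Callisto/D_Ganymede = (g_Callisto/g_Ganymede)^-0.17 · (ρ_t,Ganymede/ρ_t,Callisto)^0.309.
(1.24/1.43)^-0.17 = 0.8671^-0.17 = 1.025
(1100/1400)^0.309 = 0.7857^0.309 = 0.9282
Ratio = 1.025 × 0.9282 = 0.9514
D_Callisto = 0.9514 × 29.5 km = 28.1 km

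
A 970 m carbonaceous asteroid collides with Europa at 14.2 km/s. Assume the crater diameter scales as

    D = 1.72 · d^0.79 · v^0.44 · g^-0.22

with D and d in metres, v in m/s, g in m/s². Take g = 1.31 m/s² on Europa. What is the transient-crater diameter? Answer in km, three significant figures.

In SI units: v = 14200 m/s.
d^0.79 = 970^0.79 = 228.8
v^0.44 = 14200^0.44 = 67.14
g^-0.22 = 1.31^-0.22 = 0.9423
D = 1.72 × 228.8 × 67.14 × 0.9423 = 24897 m
   = 24.90 km

D ≈ 24.9 km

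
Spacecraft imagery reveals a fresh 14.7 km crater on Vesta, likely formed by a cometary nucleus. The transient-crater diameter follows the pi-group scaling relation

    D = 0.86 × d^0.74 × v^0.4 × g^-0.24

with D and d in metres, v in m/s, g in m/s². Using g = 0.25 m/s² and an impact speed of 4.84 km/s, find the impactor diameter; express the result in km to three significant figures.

d ≈ 3.41 km

Rearranging for d: d = [D / (0.86 · 4840^0.4 · 0.25^-0.24)]^(1/0.74).
D = 14700 m.
4840^0.4 = 29.78
0.25^-0.24 = 1.395
Denominator = 0.86 × 29.78 × 1.395 = 35.73
D / 35.73 = 14700 / 35.73 = 411.4
d = 411.4^(1/0.74) = 411.4^1.3514 = 3411 m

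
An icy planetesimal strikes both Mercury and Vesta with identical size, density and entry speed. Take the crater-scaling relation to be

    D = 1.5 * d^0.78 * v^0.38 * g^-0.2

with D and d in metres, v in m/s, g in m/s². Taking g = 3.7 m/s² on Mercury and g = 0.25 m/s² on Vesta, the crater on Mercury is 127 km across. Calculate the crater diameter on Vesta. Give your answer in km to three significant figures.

All impactor-dependent factors cancel in the ratio, leaving D_Vesta/D_Mercury = (g_Vesta/g_Mercury)^-0.2.
(0.25/3.7)^-0.2 = 0.06757^-0.2 = 1.714
D_Vesta = 1.714 × 127 km = 218 km

D ≈ 218 km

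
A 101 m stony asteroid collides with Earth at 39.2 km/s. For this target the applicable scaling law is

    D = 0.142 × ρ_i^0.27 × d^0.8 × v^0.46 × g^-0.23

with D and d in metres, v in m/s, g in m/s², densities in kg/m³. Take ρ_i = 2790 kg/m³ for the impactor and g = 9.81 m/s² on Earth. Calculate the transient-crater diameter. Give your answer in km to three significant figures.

In SI units: v = 39200 m/s.
ρ_i^0.27 = 2790^0.27 = 8.518
d^0.8 = 101^0.8 = 40.13
v^0.46 = 39200^0.46 = 129.7
g^-0.23 = 9.81^-0.23 = 0.5914
D = 0.142 × 8.518 × 40.13 × 129.7 × 0.5914 = 3723 m
   = 3.723 km

D ≈ 3.72 km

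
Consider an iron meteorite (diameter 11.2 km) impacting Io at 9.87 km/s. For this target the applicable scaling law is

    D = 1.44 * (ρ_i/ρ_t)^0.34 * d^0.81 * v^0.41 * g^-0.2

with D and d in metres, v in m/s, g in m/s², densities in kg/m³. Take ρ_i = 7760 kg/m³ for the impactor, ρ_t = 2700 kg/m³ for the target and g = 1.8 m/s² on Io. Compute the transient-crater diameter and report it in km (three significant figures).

D ≈ 152 km

In SI units: d = 11200 m, v = 9870 m/s.
(ρ_i/ρ_t)^0.34 = (7760/2700)^0.34 = 1.432
d^0.81 = 11200^0.81 = 1905
v^0.41 = 9870^0.41 = 43.42
g^-0.2 = 1.8^-0.2 = 0.8891
D = 1.44 × 1.432 × 1905 × 43.42 × 0.8891 = 1.516 × 10^5 m
   = 151.6 km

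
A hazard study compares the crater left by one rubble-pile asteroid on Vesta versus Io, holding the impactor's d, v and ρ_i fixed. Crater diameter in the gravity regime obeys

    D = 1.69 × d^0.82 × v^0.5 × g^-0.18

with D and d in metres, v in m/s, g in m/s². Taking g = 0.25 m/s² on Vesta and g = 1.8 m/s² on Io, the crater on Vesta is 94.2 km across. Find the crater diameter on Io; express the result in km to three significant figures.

All impactor-dependent factors cancel in the ratio, leaving D_Io/D_Vesta = (g_Io/g_Vesta)^-0.18.
(1.8/0.25)^-0.18 = 7.200^-0.18 = 0.7009
D_Io = 0.7009 × 94.2 km = 66.0 km

D ≈ 66.0 km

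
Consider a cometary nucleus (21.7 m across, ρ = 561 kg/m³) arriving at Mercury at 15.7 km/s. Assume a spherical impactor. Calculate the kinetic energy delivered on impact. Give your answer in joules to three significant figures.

v = 15700 m/s.
Mass m = (π/6) ρ d³ = (π/6) × 561 × (21.7)³ = 3.002 × 10^6 kg
E = ½ m v² = 0.5 × 3.002 × 10^6 × (15700)² = 3.700 × 10^14 J

E ≈ 3.70 × 10^14 J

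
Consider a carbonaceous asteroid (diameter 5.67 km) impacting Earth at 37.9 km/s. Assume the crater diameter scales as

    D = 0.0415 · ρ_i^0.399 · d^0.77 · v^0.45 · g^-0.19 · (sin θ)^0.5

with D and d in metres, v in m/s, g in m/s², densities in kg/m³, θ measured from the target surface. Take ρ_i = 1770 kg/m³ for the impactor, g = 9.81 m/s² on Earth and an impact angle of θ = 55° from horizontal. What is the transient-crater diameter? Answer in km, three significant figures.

In SI units: d = 5670 m, v = 37900 m/s.
ρ_i^0.399 = 1770^0.399 = 19.77
d^0.77 = 5670^0.77 = 776.7
v^0.45 = 37900^0.45 = 114.9
g^-0.19 = 9.81^-0.19 = 0.6480
(sin 55°)^0.5 = 0.8192^0.5 = 0.9051
D = 0.0415 × 19.77 × 776.7 × 114.9 × 0.6480 × 0.9051 = 42944 m
   = 42.94 km

D ≈ 42.9 km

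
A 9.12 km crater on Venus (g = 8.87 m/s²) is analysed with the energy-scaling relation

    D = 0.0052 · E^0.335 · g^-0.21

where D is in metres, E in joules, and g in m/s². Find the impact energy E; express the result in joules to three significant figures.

Rearranging: E = [D / (0.0052 · g^-0.21)]^(1/0.335).
D = 9120 m.
g^-0.21 = 8.87^-0.21 = 0.6323
D / (0.0052 × 0.6323) = 9120 / (3.288 × 10^-3) = 2.774 × 10^6
E = (2.774 × 10^6)^2.9851 = 1.711 × 10^19 J

E ≈ 1.71 × 10^19 J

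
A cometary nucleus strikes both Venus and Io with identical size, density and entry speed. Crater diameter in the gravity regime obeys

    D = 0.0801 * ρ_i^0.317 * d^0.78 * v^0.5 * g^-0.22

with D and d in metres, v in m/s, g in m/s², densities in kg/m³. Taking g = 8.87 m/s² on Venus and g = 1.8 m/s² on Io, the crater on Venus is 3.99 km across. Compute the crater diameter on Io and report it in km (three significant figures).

D ≈ 5.67 km

All impactor-dependent factors cancel in the ratio, leaving D_Io/D_Venus = (g_Io/g_Venus)^-0.22.
(1.8/8.87)^-0.22 = 0.2029^-0.22 = 1.420
D_Io = 1.420 × 3.99 km = 5.67 km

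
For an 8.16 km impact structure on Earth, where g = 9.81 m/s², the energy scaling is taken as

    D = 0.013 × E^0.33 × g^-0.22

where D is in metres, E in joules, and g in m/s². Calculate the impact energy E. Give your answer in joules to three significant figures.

E ≈ 1.70 × 10^18 J

Rearranging: E = [D / (0.013 · g^-0.22)]^(1/0.33).
D = 8160 m.
g^-0.22 = 9.81^-0.22 = 0.6051
D / (0.013 × 0.6051) = 8160 / (7.866 × 10^-3) = 1.037 × 10^6
E = (1.037 × 10^6)^3.0303 = 1.697 × 10^18 J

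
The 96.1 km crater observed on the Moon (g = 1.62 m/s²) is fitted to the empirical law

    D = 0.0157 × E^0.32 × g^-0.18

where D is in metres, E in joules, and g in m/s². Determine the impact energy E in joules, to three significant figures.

E ≈ 2.12 × 10^21 J

Rearranging: E = [D / (0.0157 · g^-0.18)]^(1/0.32).
D = 96100 m.
g^-0.18 = 1.62^-0.18 = 0.9168
D / (0.0157 × 0.9168) = 96100 / (0.01439) = 6.678 × 10^6
E = (6.678 × 10^6)^3.125 = 2.123 × 10^21 J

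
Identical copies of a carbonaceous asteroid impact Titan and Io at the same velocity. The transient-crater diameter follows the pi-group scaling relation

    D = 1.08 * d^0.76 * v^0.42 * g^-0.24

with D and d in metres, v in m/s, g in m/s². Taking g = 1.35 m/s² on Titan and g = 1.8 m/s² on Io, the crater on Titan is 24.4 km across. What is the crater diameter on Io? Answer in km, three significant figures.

All impactor-dependent factors cancel in the ratio, leaving D_Io/D_Titan = (g_Io/g_Titan)^-0.24.
(1.8/1.35)^-0.24 = 1.333^-0.24 = 0.9333
D_Io = 0.9333 × 24.4 km = 22.8 km

D ≈ 22.8 km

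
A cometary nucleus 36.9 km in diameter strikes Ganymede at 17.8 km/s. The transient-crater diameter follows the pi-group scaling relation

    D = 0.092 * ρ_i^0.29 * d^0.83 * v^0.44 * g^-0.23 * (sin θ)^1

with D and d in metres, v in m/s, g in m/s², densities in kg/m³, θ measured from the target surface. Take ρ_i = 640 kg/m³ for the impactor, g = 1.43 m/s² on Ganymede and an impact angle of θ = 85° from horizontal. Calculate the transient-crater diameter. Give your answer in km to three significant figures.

In SI units: d = 36900 m, v = 17800 m/s.
ρ_i^0.29 = 640^0.29 = 6.513
d^0.83 = 36900^0.83 = 6175
v^0.44 = 17800^0.44 = 74.16
g^-0.23 = 1.43^-0.23 = 0.9210
(sin 85°)^1 = 0.9962^1 = 0.9962
D = 0.092 × 6.513 × 6175 × 74.16 × 0.9210 × 0.9962 = 2.518 × 10^5 m
   = 251.8 km

D ≈ 252 km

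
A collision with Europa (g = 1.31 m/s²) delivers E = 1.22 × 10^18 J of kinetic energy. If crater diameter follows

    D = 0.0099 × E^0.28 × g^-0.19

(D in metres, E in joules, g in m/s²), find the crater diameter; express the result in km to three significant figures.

E^0.28 = (1.22 × 10^18)^0.28 = 1.159 × 10^5
g^-0.19 = 1.31^-0.19 = 0.9500
D = 0.0099 × 1.159 × 10^5 × 0.9500 = 1090 m
   = 1.090 km

D ≈ 1.09 km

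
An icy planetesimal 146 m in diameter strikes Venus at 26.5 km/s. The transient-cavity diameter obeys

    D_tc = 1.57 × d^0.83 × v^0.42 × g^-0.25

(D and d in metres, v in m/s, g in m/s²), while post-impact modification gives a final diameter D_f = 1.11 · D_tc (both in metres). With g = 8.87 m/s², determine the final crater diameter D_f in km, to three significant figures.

D_f ≈ 4.55 km

v = 26500 m/s.
d^0.83 = 146^0.83 = 62.58
v^0.42 = 26500^0.42 = 72.07
g^-0.25 = 8.87^-0.25 = 0.5795
D_tc = 1.57 × 62.58 × 72.07 × 0.5795 = 4103 m
D_f = 1.11 × 4103 = 4554 m
     = 4.554 km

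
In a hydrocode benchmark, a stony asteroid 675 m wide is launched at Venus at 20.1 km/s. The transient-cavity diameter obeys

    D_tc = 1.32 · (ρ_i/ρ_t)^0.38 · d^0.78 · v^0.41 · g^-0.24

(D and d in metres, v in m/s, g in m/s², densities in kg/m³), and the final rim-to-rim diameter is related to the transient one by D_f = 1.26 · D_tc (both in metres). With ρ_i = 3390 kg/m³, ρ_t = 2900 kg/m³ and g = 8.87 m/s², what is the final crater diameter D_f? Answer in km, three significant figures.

D_f ≈ 9.78 km

v = 20100 m/s.
(ρ_i/ρ_t)^0.38 = (3390/2900)^0.38 = 1.061
d^0.78 = 675^0.78 = 161.0
v^0.41 = 20100^0.41 = 58.12
g^-0.24 = 8.87^-0.24 = 0.5922
D_tc = 1.32 × 1.061 × 161.0 × 58.12 × 0.5922 = 7761 m
D_f = 1.26 × 7761 = 9779 m
     = 9.779 km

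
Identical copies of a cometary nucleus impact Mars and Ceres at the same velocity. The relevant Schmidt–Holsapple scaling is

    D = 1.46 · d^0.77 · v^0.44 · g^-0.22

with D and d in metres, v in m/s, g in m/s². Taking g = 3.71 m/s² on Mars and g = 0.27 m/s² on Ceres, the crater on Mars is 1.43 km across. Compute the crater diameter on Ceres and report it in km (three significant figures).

D ≈ 2.55 km

All impactor-dependent factors cancel in the ratio, leaving D_Ceres/D_Mars = (g_Ceres/g_Mars)^-0.22.
(0.27/3.71)^-0.22 = 0.07278^-0.22 = 1.780
D_Ceres = 1.780 × 1.43 km = 2.55 km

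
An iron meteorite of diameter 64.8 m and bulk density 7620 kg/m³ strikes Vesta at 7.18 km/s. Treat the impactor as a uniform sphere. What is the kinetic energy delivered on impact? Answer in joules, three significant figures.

E ≈ 2.80 × 10^16 J

v = 7180 m/s.
Mass m = (π/6) ρ d³ = (π/6) × 7620 × (64.8)³ = 1.086 × 10^9 kg
E = ½ m v² = 0.5 × 1.086 × 10^9 × (7180)² = 2.799 × 10^16 J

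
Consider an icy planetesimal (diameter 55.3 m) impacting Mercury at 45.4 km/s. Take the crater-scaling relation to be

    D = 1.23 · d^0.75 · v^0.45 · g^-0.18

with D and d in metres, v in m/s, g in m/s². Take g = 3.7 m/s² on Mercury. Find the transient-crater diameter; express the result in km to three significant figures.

D ≈ 2.46 km

In SI units: v = 45400 m/s.
d^0.75 = 55.3^0.75 = 20.28
v^0.45 = 45400^0.45 = 124.6
g^-0.18 = 3.7^-0.18 = 0.7902
D = 1.23 × 20.28 × 124.6 × 0.7902 = 2456 m
   = 2.456 km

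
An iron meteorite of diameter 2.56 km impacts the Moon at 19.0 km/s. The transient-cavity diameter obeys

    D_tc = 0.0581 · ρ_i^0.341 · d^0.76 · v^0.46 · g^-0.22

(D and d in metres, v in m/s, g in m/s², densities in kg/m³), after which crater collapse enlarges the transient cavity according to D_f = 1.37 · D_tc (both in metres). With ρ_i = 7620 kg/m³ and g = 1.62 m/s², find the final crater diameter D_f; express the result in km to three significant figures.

D_f ≈ 54.6 km

In SI: d = 2560 m, v = 19000 m/s.
ρ_i^0.341 = 7620^0.341 = 21.07
d^0.76 = 2560^0.76 = 389.3
v^0.46 = 19000^0.46 = 92.95
g^-0.22 = 1.62^-0.22 = 0.8993
D_tc = 0.0581 × 21.07 × 389.3 × 92.95 × 0.8993 = 39840 m
D_f = 1.37 × 39840 = 54581 m
     = 54.58 km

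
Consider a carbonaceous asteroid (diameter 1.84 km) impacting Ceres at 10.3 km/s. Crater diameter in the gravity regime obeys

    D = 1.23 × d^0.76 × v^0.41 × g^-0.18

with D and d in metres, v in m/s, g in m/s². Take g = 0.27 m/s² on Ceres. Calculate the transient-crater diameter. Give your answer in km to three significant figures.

In SI units: d = 1840 m, v = 10300 m/s.
d^0.76 = 1840^0.76 = 302.9
v^0.41 = 10300^0.41 = 44.18
g^-0.18 = 0.27^-0.18 = 1.266
D = 1.23 × 302.9 × 44.18 × 1.266 = 20838 m
   = 20.84 km

D ≈ 20.8 km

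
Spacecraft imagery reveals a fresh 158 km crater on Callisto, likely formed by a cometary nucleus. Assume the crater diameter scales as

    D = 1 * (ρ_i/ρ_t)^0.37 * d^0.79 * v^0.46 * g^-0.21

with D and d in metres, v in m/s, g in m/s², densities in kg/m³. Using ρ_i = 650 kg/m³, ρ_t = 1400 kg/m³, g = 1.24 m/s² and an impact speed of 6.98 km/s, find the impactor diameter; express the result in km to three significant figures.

d ≈ 33.4 km

Rearranging for d: d = [D / (1 · (650/1400)^0.37 · 6980^0.46 · 1.24^-0.21)]^(1/0.79).
D = 158000 m.
(650/1400)^0.37 = 0.7529
6980^0.46 = 58.64
1.24^-0.21 = 0.9558
Denominator = 1 × 0.7529 × 58.64 × 0.9558 = 42.20
D / 42.20 = 158000 / 42.20 = 3744
d = 3744^(1/0.79) = 3744^1.2658 = 33353 m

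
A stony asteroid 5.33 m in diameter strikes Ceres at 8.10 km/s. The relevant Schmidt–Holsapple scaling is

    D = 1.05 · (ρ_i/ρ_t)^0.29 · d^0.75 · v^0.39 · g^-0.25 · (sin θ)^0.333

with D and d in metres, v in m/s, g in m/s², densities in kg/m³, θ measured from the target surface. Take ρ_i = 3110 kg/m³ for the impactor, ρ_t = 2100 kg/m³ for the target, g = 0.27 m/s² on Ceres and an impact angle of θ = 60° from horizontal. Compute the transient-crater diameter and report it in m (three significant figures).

D ≈ 183 m

In SI units: v = 8100 m/s.
(ρ_i/ρ_t)^0.29 = (3110/2100)^0.29 = 1.121
d^0.75 = 5.33^0.75 = 3.508
v^0.39 = 8100^0.39 = 33.44
g^-0.25 = 0.27^-0.25 = 1.387
(sin 60°)^0.333 = 0.8660^0.333 = 0.9532
D = 1.05 × 1.121 × 3.508 × 33.44 × 1.387 × 0.9532 = 182.5 m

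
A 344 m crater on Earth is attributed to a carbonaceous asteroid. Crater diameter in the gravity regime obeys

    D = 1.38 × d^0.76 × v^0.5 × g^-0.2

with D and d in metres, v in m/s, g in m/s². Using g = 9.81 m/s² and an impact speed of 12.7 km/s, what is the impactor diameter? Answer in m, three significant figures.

d ≈ 5.18 m

Rearranging for d: d = [D / (1.38 · 12700^0.5 · 9.81^-0.2)]^(1/0.76).
12700^0.5 = 112.7
9.81^-0.2 = 0.6334
Denominator = 1.38 × 112.7 × 0.6334 = 98.51
D / 98.51 = 344 / 98.51 = 3.492
d = 3.492^(1/0.76) = 3.492^1.3158 = 5.183 m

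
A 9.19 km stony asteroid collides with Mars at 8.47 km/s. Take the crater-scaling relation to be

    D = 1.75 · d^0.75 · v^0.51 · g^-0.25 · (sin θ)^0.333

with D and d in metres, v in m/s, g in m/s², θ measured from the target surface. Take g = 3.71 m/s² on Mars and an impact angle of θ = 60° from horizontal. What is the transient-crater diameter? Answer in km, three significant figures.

D ≈ 114 km

In SI units: d = 9190 m, v = 8470 m/s.
d^0.75 = 9190^0.75 = 938.6
v^0.51 = 8470^0.51 = 100.7
g^-0.25 = 3.71^-0.25 = 0.7205
(sin 60°)^0.333 = 0.8660^0.333 = 0.9532
D = 1.75 × 938.6 × 100.7 × 0.7205 × 0.9532 = 1.136 × 10^5 m
   = 113.6 km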